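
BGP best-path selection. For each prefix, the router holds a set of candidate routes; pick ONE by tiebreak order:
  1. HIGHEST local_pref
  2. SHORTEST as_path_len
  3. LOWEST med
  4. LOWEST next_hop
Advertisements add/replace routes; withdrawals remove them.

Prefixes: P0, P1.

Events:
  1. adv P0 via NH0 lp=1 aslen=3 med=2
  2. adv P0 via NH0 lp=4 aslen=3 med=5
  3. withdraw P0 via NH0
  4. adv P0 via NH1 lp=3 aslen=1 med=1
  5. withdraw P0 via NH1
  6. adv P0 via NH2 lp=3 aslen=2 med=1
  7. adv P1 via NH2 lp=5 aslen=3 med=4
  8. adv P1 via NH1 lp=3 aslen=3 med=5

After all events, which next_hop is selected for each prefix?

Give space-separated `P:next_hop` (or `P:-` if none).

Answer: P0:NH2 P1:NH2

Derivation:
Op 1: best P0=NH0 P1=-
Op 2: best P0=NH0 P1=-
Op 3: best P0=- P1=-
Op 4: best P0=NH1 P1=-
Op 5: best P0=- P1=-
Op 6: best P0=NH2 P1=-
Op 7: best P0=NH2 P1=NH2
Op 8: best P0=NH2 P1=NH2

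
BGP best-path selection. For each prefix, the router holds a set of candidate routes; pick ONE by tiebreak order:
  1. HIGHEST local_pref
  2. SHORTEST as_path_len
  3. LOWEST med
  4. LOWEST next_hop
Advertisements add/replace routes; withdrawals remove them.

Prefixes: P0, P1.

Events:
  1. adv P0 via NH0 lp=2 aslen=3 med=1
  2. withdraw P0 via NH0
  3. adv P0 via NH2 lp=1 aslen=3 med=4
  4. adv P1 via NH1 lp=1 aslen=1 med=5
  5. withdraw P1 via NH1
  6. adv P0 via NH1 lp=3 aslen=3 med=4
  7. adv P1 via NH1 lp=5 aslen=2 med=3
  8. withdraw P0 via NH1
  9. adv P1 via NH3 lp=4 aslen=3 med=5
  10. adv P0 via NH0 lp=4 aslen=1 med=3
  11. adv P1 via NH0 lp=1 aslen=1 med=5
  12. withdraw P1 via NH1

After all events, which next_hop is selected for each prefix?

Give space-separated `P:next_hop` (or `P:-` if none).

Op 1: best P0=NH0 P1=-
Op 2: best P0=- P1=-
Op 3: best P0=NH2 P1=-
Op 4: best P0=NH2 P1=NH1
Op 5: best P0=NH2 P1=-
Op 6: best P0=NH1 P1=-
Op 7: best P0=NH1 P1=NH1
Op 8: best P0=NH2 P1=NH1
Op 9: best P0=NH2 P1=NH1
Op 10: best P0=NH0 P1=NH1
Op 11: best P0=NH0 P1=NH1
Op 12: best P0=NH0 P1=NH3

Answer: P0:NH0 P1:NH3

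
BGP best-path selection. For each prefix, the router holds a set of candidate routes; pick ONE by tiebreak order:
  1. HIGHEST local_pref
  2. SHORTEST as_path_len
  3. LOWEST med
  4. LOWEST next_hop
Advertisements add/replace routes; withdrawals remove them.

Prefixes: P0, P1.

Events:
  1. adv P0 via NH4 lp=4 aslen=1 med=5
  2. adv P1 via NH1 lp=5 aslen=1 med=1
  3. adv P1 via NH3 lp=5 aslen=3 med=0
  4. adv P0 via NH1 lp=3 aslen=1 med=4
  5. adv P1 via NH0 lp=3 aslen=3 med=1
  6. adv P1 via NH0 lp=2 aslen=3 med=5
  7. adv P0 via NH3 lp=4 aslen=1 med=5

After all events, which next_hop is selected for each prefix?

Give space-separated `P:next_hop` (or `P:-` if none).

Op 1: best P0=NH4 P1=-
Op 2: best P0=NH4 P1=NH1
Op 3: best P0=NH4 P1=NH1
Op 4: best P0=NH4 P1=NH1
Op 5: best P0=NH4 P1=NH1
Op 6: best P0=NH4 P1=NH1
Op 7: best P0=NH3 P1=NH1

Answer: P0:NH3 P1:NH1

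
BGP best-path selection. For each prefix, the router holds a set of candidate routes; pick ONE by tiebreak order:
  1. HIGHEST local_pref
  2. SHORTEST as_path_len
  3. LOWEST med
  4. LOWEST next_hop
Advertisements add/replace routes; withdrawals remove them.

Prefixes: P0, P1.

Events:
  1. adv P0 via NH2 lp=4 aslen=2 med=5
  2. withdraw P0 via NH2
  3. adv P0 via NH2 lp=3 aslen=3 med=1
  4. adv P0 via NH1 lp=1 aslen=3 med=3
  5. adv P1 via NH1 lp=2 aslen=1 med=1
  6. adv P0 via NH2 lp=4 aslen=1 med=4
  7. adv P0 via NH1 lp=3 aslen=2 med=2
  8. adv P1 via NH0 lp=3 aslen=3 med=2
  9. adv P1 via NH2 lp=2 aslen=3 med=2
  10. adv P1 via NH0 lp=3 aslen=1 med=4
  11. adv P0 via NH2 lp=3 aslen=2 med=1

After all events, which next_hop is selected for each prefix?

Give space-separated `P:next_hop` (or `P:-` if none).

Op 1: best P0=NH2 P1=-
Op 2: best P0=- P1=-
Op 3: best P0=NH2 P1=-
Op 4: best P0=NH2 P1=-
Op 5: best P0=NH2 P1=NH1
Op 6: best P0=NH2 P1=NH1
Op 7: best P0=NH2 P1=NH1
Op 8: best P0=NH2 P1=NH0
Op 9: best P0=NH2 P1=NH0
Op 10: best P0=NH2 P1=NH0
Op 11: best P0=NH2 P1=NH0

Answer: P0:NH2 P1:NH0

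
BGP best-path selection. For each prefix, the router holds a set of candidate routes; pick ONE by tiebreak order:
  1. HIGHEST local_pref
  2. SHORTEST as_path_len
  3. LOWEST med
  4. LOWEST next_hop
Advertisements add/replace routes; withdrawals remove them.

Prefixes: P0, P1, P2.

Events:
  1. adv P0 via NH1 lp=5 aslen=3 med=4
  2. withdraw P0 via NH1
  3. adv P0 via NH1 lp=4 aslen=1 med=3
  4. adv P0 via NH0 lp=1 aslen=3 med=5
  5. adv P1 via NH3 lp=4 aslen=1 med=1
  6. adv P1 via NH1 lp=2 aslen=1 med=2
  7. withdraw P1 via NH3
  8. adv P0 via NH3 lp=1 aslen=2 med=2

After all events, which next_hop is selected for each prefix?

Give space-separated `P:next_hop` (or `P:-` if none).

Op 1: best P0=NH1 P1=- P2=-
Op 2: best P0=- P1=- P2=-
Op 3: best P0=NH1 P1=- P2=-
Op 4: best P0=NH1 P1=- P2=-
Op 5: best P0=NH1 P1=NH3 P2=-
Op 6: best P0=NH1 P1=NH3 P2=-
Op 7: best P0=NH1 P1=NH1 P2=-
Op 8: best P0=NH1 P1=NH1 P2=-

Answer: P0:NH1 P1:NH1 P2:-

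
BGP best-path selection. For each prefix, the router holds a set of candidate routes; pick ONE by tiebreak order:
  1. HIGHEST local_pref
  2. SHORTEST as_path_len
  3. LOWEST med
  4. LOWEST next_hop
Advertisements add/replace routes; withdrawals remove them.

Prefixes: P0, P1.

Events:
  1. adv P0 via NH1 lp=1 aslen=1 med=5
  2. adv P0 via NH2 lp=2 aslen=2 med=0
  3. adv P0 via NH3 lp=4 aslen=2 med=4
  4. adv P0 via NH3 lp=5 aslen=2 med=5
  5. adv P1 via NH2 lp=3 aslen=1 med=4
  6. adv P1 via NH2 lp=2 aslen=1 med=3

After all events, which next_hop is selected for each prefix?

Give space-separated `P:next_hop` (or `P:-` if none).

Answer: P0:NH3 P1:NH2

Derivation:
Op 1: best P0=NH1 P1=-
Op 2: best P0=NH2 P1=-
Op 3: best P0=NH3 P1=-
Op 4: best P0=NH3 P1=-
Op 5: best P0=NH3 P1=NH2
Op 6: best P0=NH3 P1=NH2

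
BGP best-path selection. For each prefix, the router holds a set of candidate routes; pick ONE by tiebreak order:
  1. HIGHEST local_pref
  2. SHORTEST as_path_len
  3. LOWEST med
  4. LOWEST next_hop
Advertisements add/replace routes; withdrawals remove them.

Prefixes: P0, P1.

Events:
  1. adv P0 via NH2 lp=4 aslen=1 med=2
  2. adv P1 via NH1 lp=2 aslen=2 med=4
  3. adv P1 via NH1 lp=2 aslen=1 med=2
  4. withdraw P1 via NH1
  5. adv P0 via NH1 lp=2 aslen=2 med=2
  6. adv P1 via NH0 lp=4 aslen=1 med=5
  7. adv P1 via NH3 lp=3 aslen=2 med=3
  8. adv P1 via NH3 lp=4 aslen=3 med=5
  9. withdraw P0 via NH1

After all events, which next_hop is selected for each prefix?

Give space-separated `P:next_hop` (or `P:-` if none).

Op 1: best P0=NH2 P1=-
Op 2: best P0=NH2 P1=NH1
Op 3: best P0=NH2 P1=NH1
Op 4: best P0=NH2 P1=-
Op 5: best P0=NH2 P1=-
Op 6: best P0=NH2 P1=NH0
Op 7: best P0=NH2 P1=NH0
Op 8: best P0=NH2 P1=NH0
Op 9: best P0=NH2 P1=NH0

Answer: P0:NH2 P1:NH0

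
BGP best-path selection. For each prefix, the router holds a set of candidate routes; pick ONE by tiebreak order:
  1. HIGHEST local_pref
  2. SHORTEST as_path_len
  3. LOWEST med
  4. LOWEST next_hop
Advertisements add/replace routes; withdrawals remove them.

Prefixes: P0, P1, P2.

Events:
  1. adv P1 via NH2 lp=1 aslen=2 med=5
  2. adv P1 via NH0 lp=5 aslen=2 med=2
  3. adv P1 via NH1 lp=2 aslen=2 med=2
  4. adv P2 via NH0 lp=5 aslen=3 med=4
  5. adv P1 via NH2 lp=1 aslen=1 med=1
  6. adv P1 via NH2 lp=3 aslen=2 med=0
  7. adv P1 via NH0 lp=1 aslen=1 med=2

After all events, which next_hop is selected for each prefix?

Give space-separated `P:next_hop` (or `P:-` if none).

Answer: P0:- P1:NH2 P2:NH0

Derivation:
Op 1: best P0=- P1=NH2 P2=-
Op 2: best P0=- P1=NH0 P2=-
Op 3: best P0=- P1=NH0 P2=-
Op 4: best P0=- P1=NH0 P2=NH0
Op 5: best P0=- P1=NH0 P2=NH0
Op 6: best P0=- P1=NH0 P2=NH0
Op 7: best P0=- P1=NH2 P2=NH0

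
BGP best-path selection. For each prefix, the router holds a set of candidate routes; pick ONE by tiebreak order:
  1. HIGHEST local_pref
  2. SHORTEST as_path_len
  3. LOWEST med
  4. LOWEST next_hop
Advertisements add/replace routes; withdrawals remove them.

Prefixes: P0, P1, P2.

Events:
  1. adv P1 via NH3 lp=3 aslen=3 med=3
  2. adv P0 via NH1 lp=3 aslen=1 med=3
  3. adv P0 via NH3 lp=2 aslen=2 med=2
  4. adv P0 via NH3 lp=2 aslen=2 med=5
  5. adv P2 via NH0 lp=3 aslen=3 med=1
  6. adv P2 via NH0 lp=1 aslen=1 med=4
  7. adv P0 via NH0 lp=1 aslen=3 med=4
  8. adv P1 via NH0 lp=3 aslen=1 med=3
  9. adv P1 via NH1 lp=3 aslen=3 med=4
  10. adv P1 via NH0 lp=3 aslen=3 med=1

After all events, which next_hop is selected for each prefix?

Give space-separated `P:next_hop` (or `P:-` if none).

Answer: P0:NH1 P1:NH0 P2:NH0

Derivation:
Op 1: best P0=- P1=NH3 P2=-
Op 2: best P0=NH1 P1=NH3 P2=-
Op 3: best P0=NH1 P1=NH3 P2=-
Op 4: best P0=NH1 P1=NH3 P2=-
Op 5: best P0=NH1 P1=NH3 P2=NH0
Op 6: best P0=NH1 P1=NH3 P2=NH0
Op 7: best P0=NH1 P1=NH3 P2=NH0
Op 8: best P0=NH1 P1=NH0 P2=NH0
Op 9: best P0=NH1 P1=NH0 P2=NH0
Op 10: best P0=NH1 P1=NH0 P2=NH0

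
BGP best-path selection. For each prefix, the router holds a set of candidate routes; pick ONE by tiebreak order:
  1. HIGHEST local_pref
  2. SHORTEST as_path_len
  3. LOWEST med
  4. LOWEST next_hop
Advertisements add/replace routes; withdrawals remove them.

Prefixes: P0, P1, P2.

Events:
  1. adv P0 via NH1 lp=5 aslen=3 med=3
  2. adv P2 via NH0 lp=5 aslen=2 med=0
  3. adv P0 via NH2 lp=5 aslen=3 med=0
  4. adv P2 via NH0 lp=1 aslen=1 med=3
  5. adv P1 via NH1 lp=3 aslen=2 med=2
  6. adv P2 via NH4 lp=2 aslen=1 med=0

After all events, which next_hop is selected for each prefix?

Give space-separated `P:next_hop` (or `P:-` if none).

Answer: P0:NH2 P1:NH1 P2:NH4

Derivation:
Op 1: best P0=NH1 P1=- P2=-
Op 2: best P0=NH1 P1=- P2=NH0
Op 3: best P0=NH2 P1=- P2=NH0
Op 4: best P0=NH2 P1=- P2=NH0
Op 5: best P0=NH2 P1=NH1 P2=NH0
Op 6: best P0=NH2 P1=NH1 P2=NH4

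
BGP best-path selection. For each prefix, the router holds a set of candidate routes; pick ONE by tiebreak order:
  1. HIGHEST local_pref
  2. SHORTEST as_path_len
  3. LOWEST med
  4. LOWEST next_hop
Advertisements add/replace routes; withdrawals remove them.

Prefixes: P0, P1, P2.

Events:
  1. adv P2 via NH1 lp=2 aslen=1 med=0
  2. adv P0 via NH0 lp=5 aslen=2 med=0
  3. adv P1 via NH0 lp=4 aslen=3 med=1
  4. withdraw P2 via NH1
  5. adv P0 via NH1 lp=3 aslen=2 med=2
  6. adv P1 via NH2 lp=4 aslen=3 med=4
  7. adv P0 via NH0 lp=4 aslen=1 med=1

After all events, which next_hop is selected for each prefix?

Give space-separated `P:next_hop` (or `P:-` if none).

Answer: P0:NH0 P1:NH0 P2:-

Derivation:
Op 1: best P0=- P1=- P2=NH1
Op 2: best P0=NH0 P1=- P2=NH1
Op 3: best P0=NH0 P1=NH0 P2=NH1
Op 4: best P0=NH0 P1=NH0 P2=-
Op 5: best P0=NH0 P1=NH0 P2=-
Op 6: best P0=NH0 P1=NH0 P2=-
Op 7: best P0=NH0 P1=NH0 P2=-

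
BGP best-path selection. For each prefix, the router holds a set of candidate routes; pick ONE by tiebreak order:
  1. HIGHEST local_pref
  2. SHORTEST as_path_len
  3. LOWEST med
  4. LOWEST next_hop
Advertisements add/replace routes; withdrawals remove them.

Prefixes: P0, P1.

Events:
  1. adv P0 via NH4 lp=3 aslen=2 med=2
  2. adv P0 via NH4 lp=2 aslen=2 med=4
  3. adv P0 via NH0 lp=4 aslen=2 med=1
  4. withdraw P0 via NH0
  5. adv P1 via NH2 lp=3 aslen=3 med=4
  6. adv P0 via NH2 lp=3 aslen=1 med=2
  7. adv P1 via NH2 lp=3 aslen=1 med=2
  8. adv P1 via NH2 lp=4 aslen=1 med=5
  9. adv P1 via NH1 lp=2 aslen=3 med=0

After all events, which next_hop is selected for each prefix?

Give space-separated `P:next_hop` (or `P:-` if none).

Op 1: best P0=NH4 P1=-
Op 2: best P0=NH4 P1=-
Op 3: best P0=NH0 P1=-
Op 4: best P0=NH4 P1=-
Op 5: best P0=NH4 P1=NH2
Op 6: best P0=NH2 P1=NH2
Op 7: best P0=NH2 P1=NH2
Op 8: best P0=NH2 P1=NH2
Op 9: best P0=NH2 P1=NH2

Answer: P0:NH2 P1:NH2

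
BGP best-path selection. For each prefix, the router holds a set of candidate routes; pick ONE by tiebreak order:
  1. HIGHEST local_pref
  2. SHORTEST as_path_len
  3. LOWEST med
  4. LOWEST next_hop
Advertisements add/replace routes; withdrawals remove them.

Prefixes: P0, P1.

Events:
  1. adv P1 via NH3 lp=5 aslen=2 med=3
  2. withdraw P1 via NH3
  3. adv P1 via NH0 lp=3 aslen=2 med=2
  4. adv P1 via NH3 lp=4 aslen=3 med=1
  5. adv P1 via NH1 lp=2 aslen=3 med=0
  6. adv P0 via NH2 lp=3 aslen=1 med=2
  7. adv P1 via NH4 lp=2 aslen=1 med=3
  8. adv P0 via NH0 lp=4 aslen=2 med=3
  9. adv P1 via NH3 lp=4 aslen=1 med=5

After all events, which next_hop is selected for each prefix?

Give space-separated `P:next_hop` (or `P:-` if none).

Answer: P0:NH0 P1:NH3

Derivation:
Op 1: best P0=- P1=NH3
Op 2: best P0=- P1=-
Op 3: best P0=- P1=NH0
Op 4: best P0=- P1=NH3
Op 5: best P0=- P1=NH3
Op 6: best P0=NH2 P1=NH3
Op 7: best P0=NH2 P1=NH3
Op 8: best P0=NH0 P1=NH3
Op 9: best P0=NH0 P1=NH3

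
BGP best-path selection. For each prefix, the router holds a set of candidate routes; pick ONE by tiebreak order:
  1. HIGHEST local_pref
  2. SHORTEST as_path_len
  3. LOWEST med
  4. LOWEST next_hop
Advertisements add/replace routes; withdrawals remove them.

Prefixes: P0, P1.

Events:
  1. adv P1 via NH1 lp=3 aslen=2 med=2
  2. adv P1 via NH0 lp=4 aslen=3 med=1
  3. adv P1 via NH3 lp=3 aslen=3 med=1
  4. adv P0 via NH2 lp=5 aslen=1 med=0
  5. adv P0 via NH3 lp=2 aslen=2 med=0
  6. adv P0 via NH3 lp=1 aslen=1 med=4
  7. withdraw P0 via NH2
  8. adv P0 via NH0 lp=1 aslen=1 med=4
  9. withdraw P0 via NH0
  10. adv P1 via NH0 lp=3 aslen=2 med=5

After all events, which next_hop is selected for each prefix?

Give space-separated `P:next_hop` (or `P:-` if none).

Answer: P0:NH3 P1:NH1

Derivation:
Op 1: best P0=- P1=NH1
Op 2: best P0=- P1=NH0
Op 3: best P0=- P1=NH0
Op 4: best P0=NH2 P1=NH0
Op 5: best P0=NH2 P1=NH0
Op 6: best P0=NH2 P1=NH0
Op 7: best P0=NH3 P1=NH0
Op 8: best P0=NH0 P1=NH0
Op 9: best P0=NH3 P1=NH0
Op 10: best P0=NH3 P1=NH1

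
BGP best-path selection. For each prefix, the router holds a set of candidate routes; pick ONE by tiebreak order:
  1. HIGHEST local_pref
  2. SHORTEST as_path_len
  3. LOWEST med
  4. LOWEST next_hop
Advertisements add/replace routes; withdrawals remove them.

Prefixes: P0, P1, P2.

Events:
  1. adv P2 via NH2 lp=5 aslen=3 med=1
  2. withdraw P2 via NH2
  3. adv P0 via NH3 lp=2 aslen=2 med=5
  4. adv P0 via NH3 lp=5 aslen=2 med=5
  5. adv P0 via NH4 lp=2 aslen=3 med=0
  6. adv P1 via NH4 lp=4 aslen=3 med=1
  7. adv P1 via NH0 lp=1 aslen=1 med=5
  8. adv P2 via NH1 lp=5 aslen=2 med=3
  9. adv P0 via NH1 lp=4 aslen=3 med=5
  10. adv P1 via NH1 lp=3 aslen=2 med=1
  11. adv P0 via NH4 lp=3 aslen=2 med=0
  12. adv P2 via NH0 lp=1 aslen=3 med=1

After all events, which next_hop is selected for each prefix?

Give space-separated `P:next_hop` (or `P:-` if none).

Answer: P0:NH3 P1:NH4 P2:NH1

Derivation:
Op 1: best P0=- P1=- P2=NH2
Op 2: best P0=- P1=- P2=-
Op 3: best P0=NH3 P1=- P2=-
Op 4: best P0=NH3 P1=- P2=-
Op 5: best P0=NH3 P1=- P2=-
Op 6: best P0=NH3 P1=NH4 P2=-
Op 7: best P0=NH3 P1=NH4 P2=-
Op 8: best P0=NH3 P1=NH4 P2=NH1
Op 9: best P0=NH3 P1=NH4 P2=NH1
Op 10: best P0=NH3 P1=NH4 P2=NH1
Op 11: best P0=NH3 P1=NH4 P2=NH1
Op 12: best P0=NH3 P1=NH4 P2=NH1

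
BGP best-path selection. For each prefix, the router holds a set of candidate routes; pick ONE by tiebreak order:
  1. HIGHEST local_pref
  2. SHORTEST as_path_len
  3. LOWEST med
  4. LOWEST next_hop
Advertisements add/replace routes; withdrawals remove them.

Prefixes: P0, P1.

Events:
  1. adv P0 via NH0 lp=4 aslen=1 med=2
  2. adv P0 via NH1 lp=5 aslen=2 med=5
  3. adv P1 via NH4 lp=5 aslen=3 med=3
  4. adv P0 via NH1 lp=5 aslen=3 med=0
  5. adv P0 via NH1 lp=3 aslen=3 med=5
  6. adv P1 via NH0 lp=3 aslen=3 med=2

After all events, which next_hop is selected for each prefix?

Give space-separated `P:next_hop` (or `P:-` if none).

Answer: P0:NH0 P1:NH4

Derivation:
Op 1: best P0=NH0 P1=-
Op 2: best P0=NH1 P1=-
Op 3: best P0=NH1 P1=NH4
Op 4: best P0=NH1 P1=NH4
Op 5: best P0=NH0 P1=NH4
Op 6: best P0=NH0 P1=NH4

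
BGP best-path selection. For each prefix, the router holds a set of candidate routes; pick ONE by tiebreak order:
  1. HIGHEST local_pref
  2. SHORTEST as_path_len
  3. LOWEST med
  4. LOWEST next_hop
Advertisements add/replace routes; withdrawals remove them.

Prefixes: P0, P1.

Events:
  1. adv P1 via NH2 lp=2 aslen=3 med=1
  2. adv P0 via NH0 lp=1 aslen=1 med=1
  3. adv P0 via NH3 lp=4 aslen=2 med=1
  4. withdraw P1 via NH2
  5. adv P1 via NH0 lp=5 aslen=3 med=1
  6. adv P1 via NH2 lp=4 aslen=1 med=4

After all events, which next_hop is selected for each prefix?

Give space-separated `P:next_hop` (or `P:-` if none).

Answer: P0:NH3 P1:NH0

Derivation:
Op 1: best P0=- P1=NH2
Op 2: best P0=NH0 P1=NH2
Op 3: best P0=NH3 P1=NH2
Op 4: best P0=NH3 P1=-
Op 5: best P0=NH3 P1=NH0
Op 6: best P0=NH3 P1=NH0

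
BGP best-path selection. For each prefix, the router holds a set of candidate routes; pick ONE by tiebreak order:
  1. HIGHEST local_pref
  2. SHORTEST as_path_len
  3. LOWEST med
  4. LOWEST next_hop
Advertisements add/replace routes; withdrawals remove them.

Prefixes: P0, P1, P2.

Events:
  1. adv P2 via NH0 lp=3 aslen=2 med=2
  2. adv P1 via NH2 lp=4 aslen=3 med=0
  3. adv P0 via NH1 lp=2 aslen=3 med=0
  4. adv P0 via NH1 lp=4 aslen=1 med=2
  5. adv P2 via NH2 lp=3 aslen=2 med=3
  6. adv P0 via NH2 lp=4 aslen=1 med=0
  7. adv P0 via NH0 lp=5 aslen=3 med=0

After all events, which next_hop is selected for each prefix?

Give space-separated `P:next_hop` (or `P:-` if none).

Op 1: best P0=- P1=- P2=NH0
Op 2: best P0=- P1=NH2 P2=NH0
Op 3: best P0=NH1 P1=NH2 P2=NH0
Op 4: best P0=NH1 P1=NH2 P2=NH0
Op 5: best P0=NH1 P1=NH2 P2=NH0
Op 6: best P0=NH2 P1=NH2 P2=NH0
Op 7: best P0=NH0 P1=NH2 P2=NH0

Answer: P0:NH0 P1:NH2 P2:NH0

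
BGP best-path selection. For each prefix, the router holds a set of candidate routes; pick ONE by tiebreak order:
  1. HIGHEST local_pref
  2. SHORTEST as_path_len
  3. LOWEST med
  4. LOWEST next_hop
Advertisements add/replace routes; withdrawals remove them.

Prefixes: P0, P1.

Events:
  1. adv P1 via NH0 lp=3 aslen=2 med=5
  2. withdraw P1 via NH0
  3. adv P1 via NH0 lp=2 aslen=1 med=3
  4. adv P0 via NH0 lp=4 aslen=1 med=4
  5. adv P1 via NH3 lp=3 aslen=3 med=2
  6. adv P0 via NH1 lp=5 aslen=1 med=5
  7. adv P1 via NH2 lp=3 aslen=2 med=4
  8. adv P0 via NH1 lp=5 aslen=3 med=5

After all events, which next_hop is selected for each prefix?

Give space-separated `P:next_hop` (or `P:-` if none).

Op 1: best P0=- P1=NH0
Op 2: best P0=- P1=-
Op 3: best P0=- P1=NH0
Op 4: best P0=NH0 P1=NH0
Op 5: best P0=NH0 P1=NH3
Op 6: best P0=NH1 P1=NH3
Op 7: best P0=NH1 P1=NH2
Op 8: best P0=NH1 P1=NH2

Answer: P0:NH1 P1:NH2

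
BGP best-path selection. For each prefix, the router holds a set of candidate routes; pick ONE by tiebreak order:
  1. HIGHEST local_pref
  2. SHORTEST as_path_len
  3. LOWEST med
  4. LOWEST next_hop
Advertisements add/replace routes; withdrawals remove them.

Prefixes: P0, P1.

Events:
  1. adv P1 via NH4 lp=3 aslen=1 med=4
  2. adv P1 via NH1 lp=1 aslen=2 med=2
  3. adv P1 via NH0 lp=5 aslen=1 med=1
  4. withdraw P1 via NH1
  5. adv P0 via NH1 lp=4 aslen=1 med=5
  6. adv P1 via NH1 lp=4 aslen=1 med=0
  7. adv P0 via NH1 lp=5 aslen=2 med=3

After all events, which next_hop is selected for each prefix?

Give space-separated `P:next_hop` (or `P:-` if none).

Op 1: best P0=- P1=NH4
Op 2: best P0=- P1=NH4
Op 3: best P0=- P1=NH0
Op 4: best P0=- P1=NH0
Op 5: best P0=NH1 P1=NH0
Op 6: best P0=NH1 P1=NH0
Op 7: best P0=NH1 P1=NH0

Answer: P0:NH1 P1:NH0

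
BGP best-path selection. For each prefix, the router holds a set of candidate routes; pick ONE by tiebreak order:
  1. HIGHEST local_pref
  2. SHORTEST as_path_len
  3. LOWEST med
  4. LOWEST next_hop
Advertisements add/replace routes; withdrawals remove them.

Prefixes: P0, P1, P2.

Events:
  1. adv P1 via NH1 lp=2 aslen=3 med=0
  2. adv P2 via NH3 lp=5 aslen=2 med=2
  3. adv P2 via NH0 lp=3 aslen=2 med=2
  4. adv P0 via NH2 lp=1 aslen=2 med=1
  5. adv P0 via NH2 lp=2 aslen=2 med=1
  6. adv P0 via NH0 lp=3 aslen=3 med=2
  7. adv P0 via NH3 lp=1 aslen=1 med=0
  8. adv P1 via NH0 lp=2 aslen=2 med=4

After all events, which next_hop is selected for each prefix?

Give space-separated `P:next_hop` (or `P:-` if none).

Op 1: best P0=- P1=NH1 P2=-
Op 2: best P0=- P1=NH1 P2=NH3
Op 3: best P0=- P1=NH1 P2=NH3
Op 4: best P0=NH2 P1=NH1 P2=NH3
Op 5: best P0=NH2 P1=NH1 P2=NH3
Op 6: best P0=NH0 P1=NH1 P2=NH3
Op 7: best P0=NH0 P1=NH1 P2=NH3
Op 8: best P0=NH0 P1=NH0 P2=NH3

Answer: P0:NH0 P1:NH0 P2:NH3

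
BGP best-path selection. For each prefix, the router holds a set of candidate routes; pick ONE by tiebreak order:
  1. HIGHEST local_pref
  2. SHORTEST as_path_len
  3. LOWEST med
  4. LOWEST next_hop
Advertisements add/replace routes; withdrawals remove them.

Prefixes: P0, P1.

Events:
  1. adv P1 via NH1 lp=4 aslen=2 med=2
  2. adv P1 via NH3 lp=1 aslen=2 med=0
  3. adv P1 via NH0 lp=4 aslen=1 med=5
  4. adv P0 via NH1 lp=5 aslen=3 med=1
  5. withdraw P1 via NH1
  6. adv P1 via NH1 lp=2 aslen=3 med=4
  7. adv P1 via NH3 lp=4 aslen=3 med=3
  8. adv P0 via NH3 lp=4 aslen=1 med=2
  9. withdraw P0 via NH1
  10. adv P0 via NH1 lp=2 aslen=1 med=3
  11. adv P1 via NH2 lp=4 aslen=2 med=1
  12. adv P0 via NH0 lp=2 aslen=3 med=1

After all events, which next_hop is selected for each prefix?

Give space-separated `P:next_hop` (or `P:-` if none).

Op 1: best P0=- P1=NH1
Op 2: best P0=- P1=NH1
Op 3: best P0=- P1=NH0
Op 4: best P0=NH1 P1=NH0
Op 5: best P0=NH1 P1=NH0
Op 6: best P0=NH1 P1=NH0
Op 7: best P0=NH1 P1=NH0
Op 8: best P0=NH1 P1=NH0
Op 9: best P0=NH3 P1=NH0
Op 10: best P0=NH3 P1=NH0
Op 11: best P0=NH3 P1=NH0
Op 12: best P0=NH3 P1=NH0

Answer: P0:NH3 P1:NH0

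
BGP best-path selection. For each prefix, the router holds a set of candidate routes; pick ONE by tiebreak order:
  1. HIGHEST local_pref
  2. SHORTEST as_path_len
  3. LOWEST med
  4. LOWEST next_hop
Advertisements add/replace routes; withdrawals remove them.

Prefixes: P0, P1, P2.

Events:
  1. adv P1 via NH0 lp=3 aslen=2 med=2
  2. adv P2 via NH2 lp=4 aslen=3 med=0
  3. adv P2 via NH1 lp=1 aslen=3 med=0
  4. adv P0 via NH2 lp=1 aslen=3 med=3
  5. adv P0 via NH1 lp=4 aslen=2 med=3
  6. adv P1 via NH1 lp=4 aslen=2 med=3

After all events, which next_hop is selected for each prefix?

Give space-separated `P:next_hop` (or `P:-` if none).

Op 1: best P0=- P1=NH0 P2=-
Op 2: best P0=- P1=NH0 P2=NH2
Op 3: best P0=- P1=NH0 P2=NH2
Op 4: best P0=NH2 P1=NH0 P2=NH2
Op 5: best P0=NH1 P1=NH0 P2=NH2
Op 6: best P0=NH1 P1=NH1 P2=NH2

Answer: P0:NH1 P1:NH1 P2:NH2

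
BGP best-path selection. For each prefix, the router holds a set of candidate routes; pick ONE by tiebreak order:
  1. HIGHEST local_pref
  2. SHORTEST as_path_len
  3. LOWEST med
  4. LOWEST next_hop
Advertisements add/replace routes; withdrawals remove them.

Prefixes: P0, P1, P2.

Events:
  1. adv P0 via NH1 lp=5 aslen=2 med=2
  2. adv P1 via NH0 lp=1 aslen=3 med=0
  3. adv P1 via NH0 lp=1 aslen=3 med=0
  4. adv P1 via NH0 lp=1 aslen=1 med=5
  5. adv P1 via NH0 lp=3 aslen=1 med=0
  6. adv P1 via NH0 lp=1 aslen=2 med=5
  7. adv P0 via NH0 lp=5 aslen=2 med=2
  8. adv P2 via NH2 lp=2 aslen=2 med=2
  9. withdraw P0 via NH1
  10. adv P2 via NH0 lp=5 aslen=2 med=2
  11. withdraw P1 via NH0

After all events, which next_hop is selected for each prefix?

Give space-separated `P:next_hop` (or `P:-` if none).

Answer: P0:NH0 P1:- P2:NH0

Derivation:
Op 1: best P0=NH1 P1=- P2=-
Op 2: best P0=NH1 P1=NH0 P2=-
Op 3: best P0=NH1 P1=NH0 P2=-
Op 4: best P0=NH1 P1=NH0 P2=-
Op 5: best P0=NH1 P1=NH0 P2=-
Op 6: best P0=NH1 P1=NH0 P2=-
Op 7: best P0=NH0 P1=NH0 P2=-
Op 8: best P0=NH0 P1=NH0 P2=NH2
Op 9: best P0=NH0 P1=NH0 P2=NH2
Op 10: best P0=NH0 P1=NH0 P2=NH0
Op 11: best P0=NH0 P1=- P2=NH0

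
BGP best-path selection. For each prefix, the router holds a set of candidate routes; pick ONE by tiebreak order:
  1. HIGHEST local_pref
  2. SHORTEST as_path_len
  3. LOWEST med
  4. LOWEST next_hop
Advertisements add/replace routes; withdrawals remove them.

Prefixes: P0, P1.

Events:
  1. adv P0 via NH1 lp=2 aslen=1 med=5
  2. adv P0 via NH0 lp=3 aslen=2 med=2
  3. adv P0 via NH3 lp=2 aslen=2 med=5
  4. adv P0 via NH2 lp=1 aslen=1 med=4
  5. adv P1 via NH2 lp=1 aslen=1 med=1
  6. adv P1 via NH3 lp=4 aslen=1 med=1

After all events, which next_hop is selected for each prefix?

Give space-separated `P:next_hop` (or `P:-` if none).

Answer: P0:NH0 P1:NH3

Derivation:
Op 1: best P0=NH1 P1=-
Op 2: best P0=NH0 P1=-
Op 3: best P0=NH0 P1=-
Op 4: best P0=NH0 P1=-
Op 5: best P0=NH0 P1=NH2
Op 6: best P0=NH0 P1=NH3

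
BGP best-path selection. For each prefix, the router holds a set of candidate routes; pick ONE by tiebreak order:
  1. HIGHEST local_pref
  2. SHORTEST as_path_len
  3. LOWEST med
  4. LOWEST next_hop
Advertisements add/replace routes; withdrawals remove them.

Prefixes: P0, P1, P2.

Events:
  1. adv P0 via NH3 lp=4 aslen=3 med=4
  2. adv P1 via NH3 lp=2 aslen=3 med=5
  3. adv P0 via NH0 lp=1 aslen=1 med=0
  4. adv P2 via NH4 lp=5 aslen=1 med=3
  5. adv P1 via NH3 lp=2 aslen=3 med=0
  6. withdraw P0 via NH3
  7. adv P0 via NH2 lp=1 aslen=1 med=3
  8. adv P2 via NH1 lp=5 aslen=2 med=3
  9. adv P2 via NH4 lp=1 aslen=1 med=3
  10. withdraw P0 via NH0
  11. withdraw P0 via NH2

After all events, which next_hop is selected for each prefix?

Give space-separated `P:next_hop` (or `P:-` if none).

Op 1: best P0=NH3 P1=- P2=-
Op 2: best P0=NH3 P1=NH3 P2=-
Op 3: best P0=NH3 P1=NH3 P2=-
Op 4: best P0=NH3 P1=NH3 P2=NH4
Op 5: best P0=NH3 P1=NH3 P2=NH4
Op 6: best P0=NH0 P1=NH3 P2=NH4
Op 7: best P0=NH0 P1=NH3 P2=NH4
Op 8: best P0=NH0 P1=NH3 P2=NH4
Op 9: best P0=NH0 P1=NH3 P2=NH1
Op 10: best P0=NH2 P1=NH3 P2=NH1
Op 11: best P0=- P1=NH3 P2=NH1

Answer: P0:- P1:NH3 P2:NH1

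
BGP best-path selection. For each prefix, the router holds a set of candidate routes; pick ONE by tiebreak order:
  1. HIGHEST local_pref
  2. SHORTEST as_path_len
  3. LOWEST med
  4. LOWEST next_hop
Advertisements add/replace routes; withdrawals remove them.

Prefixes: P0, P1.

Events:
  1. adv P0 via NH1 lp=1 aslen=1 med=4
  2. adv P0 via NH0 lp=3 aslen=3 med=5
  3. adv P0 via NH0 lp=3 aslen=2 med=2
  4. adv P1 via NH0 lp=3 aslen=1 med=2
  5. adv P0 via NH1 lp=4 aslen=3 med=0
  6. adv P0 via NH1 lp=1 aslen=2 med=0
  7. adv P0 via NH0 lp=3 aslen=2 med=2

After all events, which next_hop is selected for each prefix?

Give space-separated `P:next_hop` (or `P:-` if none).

Answer: P0:NH0 P1:NH0

Derivation:
Op 1: best P0=NH1 P1=-
Op 2: best P0=NH0 P1=-
Op 3: best P0=NH0 P1=-
Op 4: best P0=NH0 P1=NH0
Op 5: best P0=NH1 P1=NH0
Op 6: best P0=NH0 P1=NH0
Op 7: best P0=NH0 P1=NH0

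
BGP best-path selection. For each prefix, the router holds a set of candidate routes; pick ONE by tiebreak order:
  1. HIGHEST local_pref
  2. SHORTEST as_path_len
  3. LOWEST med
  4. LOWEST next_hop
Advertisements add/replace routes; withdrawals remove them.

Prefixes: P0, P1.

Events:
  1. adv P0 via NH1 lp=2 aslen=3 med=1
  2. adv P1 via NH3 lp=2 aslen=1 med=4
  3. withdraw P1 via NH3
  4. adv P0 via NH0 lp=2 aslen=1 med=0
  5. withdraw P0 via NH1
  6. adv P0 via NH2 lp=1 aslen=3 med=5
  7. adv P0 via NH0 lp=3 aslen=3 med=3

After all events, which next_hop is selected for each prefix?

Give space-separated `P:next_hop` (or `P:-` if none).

Op 1: best P0=NH1 P1=-
Op 2: best P0=NH1 P1=NH3
Op 3: best P0=NH1 P1=-
Op 4: best P0=NH0 P1=-
Op 5: best P0=NH0 P1=-
Op 6: best P0=NH0 P1=-
Op 7: best P0=NH0 P1=-

Answer: P0:NH0 P1:-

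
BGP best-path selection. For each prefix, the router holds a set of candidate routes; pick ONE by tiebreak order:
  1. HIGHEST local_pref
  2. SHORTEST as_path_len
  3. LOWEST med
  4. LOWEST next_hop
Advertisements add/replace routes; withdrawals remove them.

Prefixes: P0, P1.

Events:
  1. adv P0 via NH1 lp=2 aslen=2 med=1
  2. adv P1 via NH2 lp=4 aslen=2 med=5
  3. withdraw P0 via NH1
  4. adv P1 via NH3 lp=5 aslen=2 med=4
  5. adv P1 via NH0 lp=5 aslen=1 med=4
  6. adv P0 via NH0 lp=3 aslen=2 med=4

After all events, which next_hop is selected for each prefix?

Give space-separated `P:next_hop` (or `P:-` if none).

Op 1: best P0=NH1 P1=-
Op 2: best P0=NH1 P1=NH2
Op 3: best P0=- P1=NH2
Op 4: best P0=- P1=NH3
Op 5: best P0=- P1=NH0
Op 6: best P0=NH0 P1=NH0

Answer: P0:NH0 P1:NH0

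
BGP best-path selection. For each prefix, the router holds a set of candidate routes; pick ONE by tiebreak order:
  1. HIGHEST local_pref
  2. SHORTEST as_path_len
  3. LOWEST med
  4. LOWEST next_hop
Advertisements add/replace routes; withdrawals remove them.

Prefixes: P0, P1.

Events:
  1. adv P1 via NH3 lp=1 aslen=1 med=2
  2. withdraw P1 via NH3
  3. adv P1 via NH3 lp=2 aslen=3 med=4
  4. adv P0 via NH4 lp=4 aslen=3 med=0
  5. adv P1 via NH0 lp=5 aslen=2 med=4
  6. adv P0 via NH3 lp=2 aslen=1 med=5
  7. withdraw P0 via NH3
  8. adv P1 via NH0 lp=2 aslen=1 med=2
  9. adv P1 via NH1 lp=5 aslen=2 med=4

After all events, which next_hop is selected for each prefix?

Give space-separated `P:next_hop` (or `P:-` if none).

Op 1: best P0=- P1=NH3
Op 2: best P0=- P1=-
Op 3: best P0=- P1=NH3
Op 4: best P0=NH4 P1=NH3
Op 5: best P0=NH4 P1=NH0
Op 6: best P0=NH4 P1=NH0
Op 7: best P0=NH4 P1=NH0
Op 8: best P0=NH4 P1=NH0
Op 9: best P0=NH4 P1=NH1

Answer: P0:NH4 P1:NH1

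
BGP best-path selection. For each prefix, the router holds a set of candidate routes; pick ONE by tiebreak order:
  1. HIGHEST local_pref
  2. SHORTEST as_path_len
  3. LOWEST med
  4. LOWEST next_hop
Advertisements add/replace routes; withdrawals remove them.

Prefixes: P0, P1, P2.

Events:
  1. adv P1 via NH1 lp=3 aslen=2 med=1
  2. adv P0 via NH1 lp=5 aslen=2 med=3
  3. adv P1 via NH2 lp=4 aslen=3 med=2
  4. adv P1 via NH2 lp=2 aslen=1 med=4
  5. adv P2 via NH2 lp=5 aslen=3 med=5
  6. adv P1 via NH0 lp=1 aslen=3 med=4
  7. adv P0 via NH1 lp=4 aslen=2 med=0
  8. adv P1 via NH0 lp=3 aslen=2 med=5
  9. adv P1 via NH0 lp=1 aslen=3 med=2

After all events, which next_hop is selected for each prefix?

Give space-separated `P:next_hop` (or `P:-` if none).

Op 1: best P0=- P1=NH1 P2=-
Op 2: best P0=NH1 P1=NH1 P2=-
Op 3: best P0=NH1 P1=NH2 P2=-
Op 4: best P0=NH1 P1=NH1 P2=-
Op 5: best P0=NH1 P1=NH1 P2=NH2
Op 6: best P0=NH1 P1=NH1 P2=NH2
Op 7: best P0=NH1 P1=NH1 P2=NH2
Op 8: best P0=NH1 P1=NH1 P2=NH2
Op 9: best P0=NH1 P1=NH1 P2=NH2

Answer: P0:NH1 P1:NH1 P2:NH2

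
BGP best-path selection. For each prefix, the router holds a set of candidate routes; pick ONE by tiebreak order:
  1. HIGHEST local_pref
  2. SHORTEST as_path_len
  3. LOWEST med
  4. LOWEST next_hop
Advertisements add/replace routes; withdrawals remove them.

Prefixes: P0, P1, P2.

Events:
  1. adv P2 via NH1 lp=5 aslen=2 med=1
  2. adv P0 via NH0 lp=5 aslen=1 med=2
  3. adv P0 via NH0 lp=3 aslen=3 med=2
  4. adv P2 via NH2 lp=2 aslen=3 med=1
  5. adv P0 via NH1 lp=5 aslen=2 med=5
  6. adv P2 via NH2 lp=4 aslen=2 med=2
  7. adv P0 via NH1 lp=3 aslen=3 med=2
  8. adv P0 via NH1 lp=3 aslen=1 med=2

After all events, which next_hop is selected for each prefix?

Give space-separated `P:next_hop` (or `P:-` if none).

Op 1: best P0=- P1=- P2=NH1
Op 2: best P0=NH0 P1=- P2=NH1
Op 3: best P0=NH0 P1=- P2=NH1
Op 4: best P0=NH0 P1=- P2=NH1
Op 5: best P0=NH1 P1=- P2=NH1
Op 6: best P0=NH1 P1=- P2=NH1
Op 7: best P0=NH0 P1=- P2=NH1
Op 8: best P0=NH1 P1=- P2=NH1

Answer: P0:NH1 P1:- P2:NH1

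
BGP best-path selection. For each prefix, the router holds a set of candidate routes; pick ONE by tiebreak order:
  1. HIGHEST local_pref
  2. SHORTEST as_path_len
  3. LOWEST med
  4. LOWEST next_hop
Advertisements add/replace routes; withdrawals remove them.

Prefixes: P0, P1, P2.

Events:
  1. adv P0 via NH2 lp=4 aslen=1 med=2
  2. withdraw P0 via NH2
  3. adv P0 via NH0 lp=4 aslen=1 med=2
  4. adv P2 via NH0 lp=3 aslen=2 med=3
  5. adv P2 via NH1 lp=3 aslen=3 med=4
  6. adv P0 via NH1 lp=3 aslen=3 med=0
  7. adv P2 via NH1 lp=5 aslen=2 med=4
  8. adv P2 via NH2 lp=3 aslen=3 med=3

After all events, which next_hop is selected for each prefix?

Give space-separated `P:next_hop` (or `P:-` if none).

Answer: P0:NH0 P1:- P2:NH1

Derivation:
Op 1: best P0=NH2 P1=- P2=-
Op 2: best P0=- P1=- P2=-
Op 3: best P0=NH0 P1=- P2=-
Op 4: best P0=NH0 P1=- P2=NH0
Op 5: best P0=NH0 P1=- P2=NH0
Op 6: best P0=NH0 P1=- P2=NH0
Op 7: best P0=NH0 P1=- P2=NH1
Op 8: best P0=NH0 P1=- P2=NH1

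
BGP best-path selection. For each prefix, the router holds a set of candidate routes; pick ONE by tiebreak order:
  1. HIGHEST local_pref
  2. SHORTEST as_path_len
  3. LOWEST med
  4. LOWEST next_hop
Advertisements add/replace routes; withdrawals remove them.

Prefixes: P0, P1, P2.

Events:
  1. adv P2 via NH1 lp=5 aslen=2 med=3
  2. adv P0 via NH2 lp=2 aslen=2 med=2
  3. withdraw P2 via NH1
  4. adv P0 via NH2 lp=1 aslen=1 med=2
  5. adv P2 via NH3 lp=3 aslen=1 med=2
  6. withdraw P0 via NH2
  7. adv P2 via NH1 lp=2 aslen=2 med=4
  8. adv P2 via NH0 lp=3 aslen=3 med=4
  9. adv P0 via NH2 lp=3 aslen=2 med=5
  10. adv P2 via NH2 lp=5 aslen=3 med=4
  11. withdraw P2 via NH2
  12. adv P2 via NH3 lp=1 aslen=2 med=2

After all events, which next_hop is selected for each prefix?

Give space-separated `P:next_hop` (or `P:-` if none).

Op 1: best P0=- P1=- P2=NH1
Op 2: best P0=NH2 P1=- P2=NH1
Op 3: best P0=NH2 P1=- P2=-
Op 4: best P0=NH2 P1=- P2=-
Op 5: best P0=NH2 P1=- P2=NH3
Op 6: best P0=- P1=- P2=NH3
Op 7: best P0=- P1=- P2=NH3
Op 8: best P0=- P1=- P2=NH3
Op 9: best P0=NH2 P1=- P2=NH3
Op 10: best P0=NH2 P1=- P2=NH2
Op 11: best P0=NH2 P1=- P2=NH3
Op 12: best P0=NH2 P1=- P2=NH0

Answer: P0:NH2 P1:- P2:NH0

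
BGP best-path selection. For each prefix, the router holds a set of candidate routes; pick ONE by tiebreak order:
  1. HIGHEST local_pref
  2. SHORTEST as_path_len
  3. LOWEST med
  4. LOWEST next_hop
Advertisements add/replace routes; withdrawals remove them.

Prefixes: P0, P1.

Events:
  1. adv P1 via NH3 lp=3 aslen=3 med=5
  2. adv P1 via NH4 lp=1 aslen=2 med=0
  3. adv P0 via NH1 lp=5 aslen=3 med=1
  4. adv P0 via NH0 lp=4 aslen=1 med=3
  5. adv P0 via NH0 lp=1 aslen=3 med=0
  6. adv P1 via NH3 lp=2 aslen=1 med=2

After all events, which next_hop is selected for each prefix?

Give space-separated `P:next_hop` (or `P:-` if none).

Answer: P0:NH1 P1:NH3

Derivation:
Op 1: best P0=- P1=NH3
Op 2: best P0=- P1=NH3
Op 3: best P0=NH1 P1=NH3
Op 4: best P0=NH1 P1=NH3
Op 5: best P0=NH1 P1=NH3
Op 6: best P0=NH1 P1=NH3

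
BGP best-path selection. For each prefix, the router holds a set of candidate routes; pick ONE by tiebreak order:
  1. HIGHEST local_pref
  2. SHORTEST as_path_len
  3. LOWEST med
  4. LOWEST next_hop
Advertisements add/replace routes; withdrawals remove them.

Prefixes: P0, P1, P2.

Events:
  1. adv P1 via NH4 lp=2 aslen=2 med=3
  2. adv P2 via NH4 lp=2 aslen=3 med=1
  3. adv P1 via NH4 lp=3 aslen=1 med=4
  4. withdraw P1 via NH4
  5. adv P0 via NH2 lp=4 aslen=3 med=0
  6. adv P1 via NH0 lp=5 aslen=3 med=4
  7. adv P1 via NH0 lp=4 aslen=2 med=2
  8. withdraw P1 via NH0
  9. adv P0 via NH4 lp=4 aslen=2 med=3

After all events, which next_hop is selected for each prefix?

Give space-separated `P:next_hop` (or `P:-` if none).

Answer: P0:NH4 P1:- P2:NH4

Derivation:
Op 1: best P0=- P1=NH4 P2=-
Op 2: best P0=- P1=NH4 P2=NH4
Op 3: best P0=- P1=NH4 P2=NH4
Op 4: best P0=- P1=- P2=NH4
Op 5: best P0=NH2 P1=- P2=NH4
Op 6: best P0=NH2 P1=NH0 P2=NH4
Op 7: best P0=NH2 P1=NH0 P2=NH4
Op 8: best P0=NH2 P1=- P2=NH4
Op 9: best P0=NH4 P1=- P2=NH4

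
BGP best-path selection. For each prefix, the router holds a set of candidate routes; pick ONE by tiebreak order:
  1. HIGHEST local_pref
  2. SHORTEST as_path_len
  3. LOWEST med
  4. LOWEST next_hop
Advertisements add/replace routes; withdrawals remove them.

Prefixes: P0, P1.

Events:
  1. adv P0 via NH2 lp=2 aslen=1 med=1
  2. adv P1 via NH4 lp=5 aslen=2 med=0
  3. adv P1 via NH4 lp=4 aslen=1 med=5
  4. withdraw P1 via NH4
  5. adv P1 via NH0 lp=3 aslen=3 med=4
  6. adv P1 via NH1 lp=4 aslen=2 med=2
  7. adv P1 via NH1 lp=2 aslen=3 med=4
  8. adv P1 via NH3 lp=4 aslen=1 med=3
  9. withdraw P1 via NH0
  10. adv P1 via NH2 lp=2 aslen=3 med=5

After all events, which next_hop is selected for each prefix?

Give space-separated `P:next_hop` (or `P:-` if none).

Answer: P0:NH2 P1:NH3

Derivation:
Op 1: best P0=NH2 P1=-
Op 2: best P0=NH2 P1=NH4
Op 3: best P0=NH2 P1=NH4
Op 4: best P0=NH2 P1=-
Op 5: best P0=NH2 P1=NH0
Op 6: best P0=NH2 P1=NH1
Op 7: best P0=NH2 P1=NH0
Op 8: best P0=NH2 P1=NH3
Op 9: best P0=NH2 P1=NH3
Op 10: best P0=NH2 P1=NH3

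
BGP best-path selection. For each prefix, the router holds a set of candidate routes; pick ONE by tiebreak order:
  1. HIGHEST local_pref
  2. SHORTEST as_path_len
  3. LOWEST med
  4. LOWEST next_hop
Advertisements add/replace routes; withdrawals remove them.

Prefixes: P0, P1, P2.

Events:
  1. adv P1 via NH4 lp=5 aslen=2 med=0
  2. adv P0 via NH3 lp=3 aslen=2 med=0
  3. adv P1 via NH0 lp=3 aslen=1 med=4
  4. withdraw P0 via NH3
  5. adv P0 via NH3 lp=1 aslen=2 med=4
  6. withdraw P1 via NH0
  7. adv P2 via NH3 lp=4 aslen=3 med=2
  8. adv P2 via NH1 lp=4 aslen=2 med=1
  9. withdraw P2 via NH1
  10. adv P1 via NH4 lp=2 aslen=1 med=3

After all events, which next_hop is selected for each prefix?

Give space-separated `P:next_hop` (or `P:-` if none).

Answer: P0:NH3 P1:NH4 P2:NH3

Derivation:
Op 1: best P0=- P1=NH4 P2=-
Op 2: best P0=NH3 P1=NH4 P2=-
Op 3: best P0=NH3 P1=NH4 P2=-
Op 4: best P0=- P1=NH4 P2=-
Op 5: best P0=NH3 P1=NH4 P2=-
Op 6: best P0=NH3 P1=NH4 P2=-
Op 7: best P0=NH3 P1=NH4 P2=NH3
Op 8: best P0=NH3 P1=NH4 P2=NH1
Op 9: best P0=NH3 P1=NH4 P2=NH3
Op 10: best P0=NH3 P1=NH4 P2=NH3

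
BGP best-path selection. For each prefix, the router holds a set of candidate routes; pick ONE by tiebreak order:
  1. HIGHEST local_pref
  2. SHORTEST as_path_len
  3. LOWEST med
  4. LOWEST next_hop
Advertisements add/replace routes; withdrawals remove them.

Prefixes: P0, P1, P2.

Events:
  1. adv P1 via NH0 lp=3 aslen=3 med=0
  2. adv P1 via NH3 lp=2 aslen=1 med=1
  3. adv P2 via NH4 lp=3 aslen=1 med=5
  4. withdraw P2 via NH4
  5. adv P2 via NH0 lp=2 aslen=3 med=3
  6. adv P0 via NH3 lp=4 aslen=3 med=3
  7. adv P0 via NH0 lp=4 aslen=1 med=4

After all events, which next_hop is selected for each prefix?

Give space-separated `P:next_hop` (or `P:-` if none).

Op 1: best P0=- P1=NH0 P2=-
Op 2: best P0=- P1=NH0 P2=-
Op 3: best P0=- P1=NH0 P2=NH4
Op 4: best P0=- P1=NH0 P2=-
Op 5: best P0=- P1=NH0 P2=NH0
Op 6: best P0=NH3 P1=NH0 P2=NH0
Op 7: best P0=NH0 P1=NH0 P2=NH0

Answer: P0:NH0 P1:NH0 P2:NH0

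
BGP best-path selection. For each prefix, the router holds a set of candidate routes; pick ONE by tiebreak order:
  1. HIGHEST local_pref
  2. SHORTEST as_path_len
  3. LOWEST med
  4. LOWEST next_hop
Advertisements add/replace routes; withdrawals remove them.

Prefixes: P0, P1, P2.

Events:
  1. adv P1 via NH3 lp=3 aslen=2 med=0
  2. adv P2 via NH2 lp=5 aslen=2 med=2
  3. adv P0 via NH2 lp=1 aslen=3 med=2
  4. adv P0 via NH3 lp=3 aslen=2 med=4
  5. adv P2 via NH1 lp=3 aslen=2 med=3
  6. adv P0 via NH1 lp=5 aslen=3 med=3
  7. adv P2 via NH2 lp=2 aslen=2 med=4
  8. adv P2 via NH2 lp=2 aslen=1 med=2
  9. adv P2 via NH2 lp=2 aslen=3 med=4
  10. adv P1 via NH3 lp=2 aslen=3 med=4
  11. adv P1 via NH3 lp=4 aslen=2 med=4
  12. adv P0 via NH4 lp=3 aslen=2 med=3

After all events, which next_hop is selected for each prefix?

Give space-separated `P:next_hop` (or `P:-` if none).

Op 1: best P0=- P1=NH3 P2=-
Op 2: best P0=- P1=NH3 P2=NH2
Op 3: best P0=NH2 P1=NH3 P2=NH2
Op 4: best P0=NH3 P1=NH3 P2=NH2
Op 5: best P0=NH3 P1=NH3 P2=NH2
Op 6: best P0=NH1 P1=NH3 P2=NH2
Op 7: best P0=NH1 P1=NH3 P2=NH1
Op 8: best P0=NH1 P1=NH3 P2=NH1
Op 9: best P0=NH1 P1=NH3 P2=NH1
Op 10: best P0=NH1 P1=NH3 P2=NH1
Op 11: best P0=NH1 P1=NH3 P2=NH1
Op 12: best P0=NH1 P1=NH3 P2=NH1

Answer: P0:NH1 P1:NH3 P2:NH1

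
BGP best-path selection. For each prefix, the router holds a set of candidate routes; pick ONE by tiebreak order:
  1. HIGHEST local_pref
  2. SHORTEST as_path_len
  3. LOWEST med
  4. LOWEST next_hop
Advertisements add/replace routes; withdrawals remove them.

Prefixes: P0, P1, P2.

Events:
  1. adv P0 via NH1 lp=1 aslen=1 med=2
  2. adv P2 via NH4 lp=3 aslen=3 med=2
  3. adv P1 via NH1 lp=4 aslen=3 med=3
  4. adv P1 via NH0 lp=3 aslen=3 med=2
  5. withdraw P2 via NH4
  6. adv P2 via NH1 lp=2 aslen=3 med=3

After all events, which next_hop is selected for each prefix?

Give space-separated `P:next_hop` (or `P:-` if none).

Op 1: best P0=NH1 P1=- P2=-
Op 2: best P0=NH1 P1=- P2=NH4
Op 3: best P0=NH1 P1=NH1 P2=NH4
Op 4: best P0=NH1 P1=NH1 P2=NH4
Op 5: best P0=NH1 P1=NH1 P2=-
Op 6: best P0=NH1 P1=NH1 P2=NH1

Answer: P0:NH1 P1:NH1 P2:NH1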